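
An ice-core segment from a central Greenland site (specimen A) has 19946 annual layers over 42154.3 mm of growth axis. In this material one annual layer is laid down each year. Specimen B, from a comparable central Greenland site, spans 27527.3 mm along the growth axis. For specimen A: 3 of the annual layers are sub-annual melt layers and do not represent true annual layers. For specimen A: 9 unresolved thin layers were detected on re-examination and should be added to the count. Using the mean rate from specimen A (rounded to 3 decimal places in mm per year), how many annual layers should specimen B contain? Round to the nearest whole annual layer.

Specimen A: adjusted count: 19946 − 3 + 9 = 19952 annual layers.
A: 42154.3 mm over 19952 years gives 42154.3 / 19952 ≈ 2.113 mm/year.
Specimen B: 27527.3 mm / 2.113 mm per year = 13027.59 years ≈ 13028 annual layers.

13028 annual layers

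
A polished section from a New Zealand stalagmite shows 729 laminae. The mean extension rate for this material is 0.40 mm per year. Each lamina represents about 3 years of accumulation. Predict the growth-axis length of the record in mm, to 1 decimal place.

At 3 years per lamina, 729 × 3 = 2187 years.
Predicted length = 0.40 mm/year × 2187 years = 874.8 mm.

874.8 mm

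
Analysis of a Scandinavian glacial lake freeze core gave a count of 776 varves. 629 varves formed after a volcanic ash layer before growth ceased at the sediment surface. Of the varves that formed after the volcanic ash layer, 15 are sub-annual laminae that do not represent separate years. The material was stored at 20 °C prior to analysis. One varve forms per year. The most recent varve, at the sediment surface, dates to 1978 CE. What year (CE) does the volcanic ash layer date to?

629 varves post-date the volcanic ash layer.
629 − 15 false = 614 true varves after the volcanic ash layer.
Counting back 614 years from 1978 CE places the volcanic ash layer in 1978 − 614 = 1364 CE.

1364 CE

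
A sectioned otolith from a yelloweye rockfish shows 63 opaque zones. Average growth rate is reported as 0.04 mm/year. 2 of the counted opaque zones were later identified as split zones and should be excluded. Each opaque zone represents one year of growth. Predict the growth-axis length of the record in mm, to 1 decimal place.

2.4 mm

After corrections the count is 63 − 2 = 61 opaque zones.
Predicted length = 0.04 mm/year × 61 years = 2.4 mm.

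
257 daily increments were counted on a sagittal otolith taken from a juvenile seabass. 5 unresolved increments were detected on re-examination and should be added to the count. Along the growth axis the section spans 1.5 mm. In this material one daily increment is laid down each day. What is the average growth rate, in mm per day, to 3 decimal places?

0.006 mm per day

Adjusted count: 257 + 5 = 262 daily increments.
Extension rate ≈ 1.5 / 262 = 0.006 mm per day.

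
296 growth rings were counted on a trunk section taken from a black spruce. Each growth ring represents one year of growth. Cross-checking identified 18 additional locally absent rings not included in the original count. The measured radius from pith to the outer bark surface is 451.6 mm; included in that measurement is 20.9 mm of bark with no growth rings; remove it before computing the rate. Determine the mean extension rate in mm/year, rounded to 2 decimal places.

Correcting the raw count gives 296 + 18 = 314 true growth rings.
Removing the 20.9 mm offcut leaves 451.6 − 20.9 = 430.7 mm.
Mean rate = 430.7 mm / 314 years ≈ 1.37 mm/year.

1.37 mm/year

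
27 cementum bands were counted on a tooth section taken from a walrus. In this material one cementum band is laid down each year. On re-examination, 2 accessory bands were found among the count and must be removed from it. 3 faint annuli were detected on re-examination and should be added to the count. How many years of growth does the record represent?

28 yr

After corrections the count is 27 − 2 + 3 = 28 cementum bands.
One cementum band per year makes the duration 28 years.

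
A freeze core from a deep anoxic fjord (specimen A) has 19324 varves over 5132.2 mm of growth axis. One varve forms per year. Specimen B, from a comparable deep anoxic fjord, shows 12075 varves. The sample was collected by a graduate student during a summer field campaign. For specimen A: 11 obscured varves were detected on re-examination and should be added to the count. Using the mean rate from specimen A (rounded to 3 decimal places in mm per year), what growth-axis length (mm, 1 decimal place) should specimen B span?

Specimen A: true varve count = 19324 + 11 = 19335.
A: Extension rate ≈ 5132.2 / 19335 = 0.265 mm/yr.
For B, 0.265 mm/year × 12075 years = 3199.9 mm.

3199.9 mm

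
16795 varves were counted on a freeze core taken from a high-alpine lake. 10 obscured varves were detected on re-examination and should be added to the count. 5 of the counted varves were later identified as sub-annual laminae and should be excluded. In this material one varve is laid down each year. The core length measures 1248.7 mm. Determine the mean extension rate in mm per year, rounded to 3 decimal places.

Adjusted count: 16795 − 5 + 10 = 16800 varves.
1248.7 mm over 16800 years gives 1248.7 / 16800 ≈ 0.074 mm per year.

0.074 mm per year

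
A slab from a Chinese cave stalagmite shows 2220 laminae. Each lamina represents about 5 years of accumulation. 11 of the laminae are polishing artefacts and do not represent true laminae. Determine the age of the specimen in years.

Adjusted count: 2220 − 11 = 2209 laminae.
At 5 years per lamina, 2209 × 5 = 11045 years.

11045 years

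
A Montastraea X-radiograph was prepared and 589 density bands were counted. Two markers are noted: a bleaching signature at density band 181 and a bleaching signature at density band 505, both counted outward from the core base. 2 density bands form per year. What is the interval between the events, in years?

162 years

505 − 181 = 324 density bands lie between the two events.
With 2 density bands per year, 324 / 2 = 162 years.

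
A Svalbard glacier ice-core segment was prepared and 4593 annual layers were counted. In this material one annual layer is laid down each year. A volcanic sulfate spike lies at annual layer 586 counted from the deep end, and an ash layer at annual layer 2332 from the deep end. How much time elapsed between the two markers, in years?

1746 years

2332 − 586 = 1746 annual layers lie between the two events.
One annual layer per year makes the interval 1746 years.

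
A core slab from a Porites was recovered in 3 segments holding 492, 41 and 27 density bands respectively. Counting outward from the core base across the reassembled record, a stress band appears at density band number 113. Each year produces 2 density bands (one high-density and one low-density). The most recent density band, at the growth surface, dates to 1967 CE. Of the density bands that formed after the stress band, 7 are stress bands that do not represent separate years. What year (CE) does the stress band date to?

1747 CE

Total density bands = 492 + 41 + 27 = 560.
Between density band 113 and the growth surface there are 560 − 113 = 447 density bands.
Excluding 7 false density bands: 447 − 7 = 440.
440 density bands at 2 per year is 440 / 2 = 220 years.
1967 − 220 = 1747 CE.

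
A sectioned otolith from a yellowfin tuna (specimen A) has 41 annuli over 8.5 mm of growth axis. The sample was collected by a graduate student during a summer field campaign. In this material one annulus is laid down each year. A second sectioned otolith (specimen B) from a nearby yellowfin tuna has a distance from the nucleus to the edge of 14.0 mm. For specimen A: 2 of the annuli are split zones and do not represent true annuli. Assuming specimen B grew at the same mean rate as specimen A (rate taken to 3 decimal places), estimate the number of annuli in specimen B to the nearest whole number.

Specimen A: adjusted count: 41 − 2 = 39 annuli.
A: 8.5 mm over 39 years gives 8.5 / 39 ≈ 0.218 mm/year.
For B, 14.0 / 0.218 = 64.22 years ≈ 64 annuli.

64 annuli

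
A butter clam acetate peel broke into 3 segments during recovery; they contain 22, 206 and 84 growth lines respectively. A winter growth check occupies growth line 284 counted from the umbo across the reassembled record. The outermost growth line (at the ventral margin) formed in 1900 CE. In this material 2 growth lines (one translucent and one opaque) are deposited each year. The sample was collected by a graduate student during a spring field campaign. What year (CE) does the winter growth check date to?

1886 CE

Total growth lines = 22 + 206 + 84 = 312.
312 − 284 = 28 growth lines lie beyond the winter growth check toward the ventral margin.
With 2 growth lines per year, 28 / 2 = 14 years.
Counting back 14 years from 1900 CE places the winter growth check in 1900 − 14 = 1886 CE.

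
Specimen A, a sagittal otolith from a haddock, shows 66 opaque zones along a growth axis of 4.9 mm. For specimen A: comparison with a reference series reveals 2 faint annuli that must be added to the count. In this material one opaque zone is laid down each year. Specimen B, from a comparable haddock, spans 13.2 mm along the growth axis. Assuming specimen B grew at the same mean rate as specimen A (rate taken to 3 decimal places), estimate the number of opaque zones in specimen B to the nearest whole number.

183 opaque zones

Specimen A: after corrections the count is 66 + 2 = 68 opaque zones.
A: 4.9 mm over 68 years gives 4.9 / 68 ≈ 0.072 mm/year.
B spans 13.2 / 0.072 = 183.33 years ≈ 183 opaque zones.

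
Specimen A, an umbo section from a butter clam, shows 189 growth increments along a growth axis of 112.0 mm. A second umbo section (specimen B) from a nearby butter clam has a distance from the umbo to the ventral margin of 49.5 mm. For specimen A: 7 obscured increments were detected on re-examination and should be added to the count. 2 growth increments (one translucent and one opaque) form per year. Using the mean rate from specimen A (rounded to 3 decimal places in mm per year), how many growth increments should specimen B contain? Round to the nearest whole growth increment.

Specimen A: true growth increment count = 189 + 7 = 196.
Specimen A: dividing by 2 growth increments per year: 196 / 2 = 98 years.
A: Extension rate ≈ 112.0 / 98 = 1.143 mm per year.
For B, 49.5 / 1.143 = 43.31 years; at 2 growth increments per year that is 43.31 × 2 ≈ 87 growth increments.

87 growth increments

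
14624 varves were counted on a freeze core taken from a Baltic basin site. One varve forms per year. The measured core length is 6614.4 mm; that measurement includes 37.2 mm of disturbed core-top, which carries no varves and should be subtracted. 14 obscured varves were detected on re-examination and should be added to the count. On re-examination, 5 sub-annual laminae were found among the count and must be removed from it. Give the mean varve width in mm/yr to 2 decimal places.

0.45 mm/yr

Adjusted count: 14624 − 5 + 14 = 14633 varves.
Net length = 6614.4 − 37.2 = 6577.2 mm.
6577.2 mm over 14633 years gives 6577.2 / 14633 ≈ 0.45 mm/yr.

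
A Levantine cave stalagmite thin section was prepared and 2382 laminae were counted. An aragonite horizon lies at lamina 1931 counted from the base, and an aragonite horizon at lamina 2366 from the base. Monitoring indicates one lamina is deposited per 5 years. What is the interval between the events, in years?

2175 years

Separation: 2366 − 1931 = 435 laminae.
435 laminae at 5 years each span 435 × 5 = 2175 years.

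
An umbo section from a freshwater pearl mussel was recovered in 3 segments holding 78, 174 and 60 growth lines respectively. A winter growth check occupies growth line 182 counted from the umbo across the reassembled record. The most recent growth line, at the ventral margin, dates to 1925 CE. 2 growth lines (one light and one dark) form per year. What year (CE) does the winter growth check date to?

Total growth lines = 78 + 174 + 60 = 312.
The winter growth check sits at growth line 182 from the umbo, so 312 − 182 = 130 growth lines formed after it.
130 growth lines at 2 per year is 130 / 2 = 65 years.
Counting back 65 years from 1925 CE places the winter growth check in 1925 − 65 = 1860 CE.

1860 CE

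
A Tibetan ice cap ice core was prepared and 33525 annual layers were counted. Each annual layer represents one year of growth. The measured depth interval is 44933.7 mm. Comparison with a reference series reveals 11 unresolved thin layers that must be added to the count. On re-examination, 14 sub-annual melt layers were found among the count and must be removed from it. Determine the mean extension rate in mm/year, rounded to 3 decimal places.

After corrections the count is 33525 − 14 + 11 = 33522 annual layers.
44933.7 mm over 33522 years gives 44933.7 / 33522 ≈ 1.340 mm/year.

1.340 mm/year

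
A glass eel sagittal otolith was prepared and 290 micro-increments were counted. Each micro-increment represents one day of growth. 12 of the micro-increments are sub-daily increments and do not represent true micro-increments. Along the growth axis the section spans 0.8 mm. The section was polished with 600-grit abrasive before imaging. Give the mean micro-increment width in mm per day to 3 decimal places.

True micro-increment count = 290 − 12 = 278.
Extension rate ≈ 0.8 / 278 = 0.003 mm per day.

0.003 mm per day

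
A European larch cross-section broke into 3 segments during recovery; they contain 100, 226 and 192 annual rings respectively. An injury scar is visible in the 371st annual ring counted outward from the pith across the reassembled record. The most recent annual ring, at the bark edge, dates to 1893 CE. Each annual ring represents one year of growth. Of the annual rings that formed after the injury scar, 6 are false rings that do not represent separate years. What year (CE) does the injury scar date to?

1752 CE

Total annual rings = 100 + 226 + 192 = 518.
518 − 371 = 147 annual rings lie beyond the injury scar toward the bark edge.
Excluding 6 false annual rings: 147 − 6 = 141.
The annual ring at the bark edge is 1893 CE, so the injury scar dates to 1893 − 141 = 1752 CE.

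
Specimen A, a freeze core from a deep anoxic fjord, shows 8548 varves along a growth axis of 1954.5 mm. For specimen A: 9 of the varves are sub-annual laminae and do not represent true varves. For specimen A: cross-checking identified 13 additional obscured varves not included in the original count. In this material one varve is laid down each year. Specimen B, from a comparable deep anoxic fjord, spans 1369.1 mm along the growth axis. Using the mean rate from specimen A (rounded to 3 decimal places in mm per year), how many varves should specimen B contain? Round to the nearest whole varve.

Specimen A: correcting the raw count gives 8548 − 9 + 13 = 8552 true varves.
A: Extension rate ≈ 1954.5 / 8552 = 0.229 mm/year.
For B, 1369.1 / 0.229 = 5978.60 years ≈ 5979 varves.

5979 varves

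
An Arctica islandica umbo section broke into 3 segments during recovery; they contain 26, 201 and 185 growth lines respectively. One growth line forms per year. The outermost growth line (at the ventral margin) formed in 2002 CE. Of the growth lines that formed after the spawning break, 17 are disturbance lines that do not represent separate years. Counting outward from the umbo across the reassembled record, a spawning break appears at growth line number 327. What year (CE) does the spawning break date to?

Total growth lines = 26 + 201 + 185 = 412.
The spawning break sits at growth line 327 from the umbo, so 412 − 327 = 85 growth lines formed after it.
85 − 17 false = 68 true growth lines after the spawning break.
2002 − 68 = 1934 CE.

1934 CE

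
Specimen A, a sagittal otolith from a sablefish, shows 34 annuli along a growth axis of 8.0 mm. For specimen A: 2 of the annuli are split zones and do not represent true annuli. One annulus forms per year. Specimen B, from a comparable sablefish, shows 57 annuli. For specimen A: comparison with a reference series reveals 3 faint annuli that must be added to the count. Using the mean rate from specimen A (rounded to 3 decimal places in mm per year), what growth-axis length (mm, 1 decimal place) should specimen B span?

Specimen A: adjusted count: 34 − 2 + 3 = 35 annuli.
A: Extension rate ≈ 8.0 / 35 = 0.229 mm/yr.
For B, 0.229 mm/year × 57 years = 13.1 mm.

13.1 mm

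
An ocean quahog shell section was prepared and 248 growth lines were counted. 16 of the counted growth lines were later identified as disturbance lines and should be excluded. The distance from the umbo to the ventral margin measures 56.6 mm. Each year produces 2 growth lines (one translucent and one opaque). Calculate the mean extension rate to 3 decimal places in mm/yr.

After corrections the count is 248 − 16 = 232 growth lines.
232 growth lines at 2 per year is 232 / 2 = 116 years.
Mean rate = 56.6 mm / 116 years ≈ 0.488 mm/yr.

0.488 mm/yr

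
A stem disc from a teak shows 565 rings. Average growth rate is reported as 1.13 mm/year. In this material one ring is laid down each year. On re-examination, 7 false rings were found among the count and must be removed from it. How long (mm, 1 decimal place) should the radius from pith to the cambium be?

True ring count = 565 − 7 = 558.
Predicted length = 1.13 mm/year × 558 years = 630.5 mm.

630.5 mm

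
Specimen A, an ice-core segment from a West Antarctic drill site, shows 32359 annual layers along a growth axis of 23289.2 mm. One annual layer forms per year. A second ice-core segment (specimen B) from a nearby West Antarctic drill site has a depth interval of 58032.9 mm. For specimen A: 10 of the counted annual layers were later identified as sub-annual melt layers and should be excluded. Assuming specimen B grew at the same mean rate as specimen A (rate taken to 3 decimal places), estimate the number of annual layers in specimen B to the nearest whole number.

Specimen A: true annual layer count = 32359 − 10 = 32349.
A: Extension rate ≈ 23289.2 / 32349 = 0.720 mm per year.
For B, 58032.9 / 0.720 = 80601.25 years ≈ 80601 annual layers.

80601 annual layers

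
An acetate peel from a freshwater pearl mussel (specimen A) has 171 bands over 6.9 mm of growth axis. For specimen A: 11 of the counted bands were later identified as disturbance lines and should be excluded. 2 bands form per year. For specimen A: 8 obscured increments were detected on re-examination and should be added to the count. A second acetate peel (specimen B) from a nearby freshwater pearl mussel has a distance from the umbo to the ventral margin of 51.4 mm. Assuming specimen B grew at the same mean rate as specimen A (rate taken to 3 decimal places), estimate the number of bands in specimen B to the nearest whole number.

Specimen A: adjusted count: 171 − 11 + 8 = 168 bands.
Specimen A: with 2 bands per year, 168 / 2 = 84 years.
A: 6.9 mm over 84 years gives 6.9 / 84 ≈ 0.082 mm/year.
B spans 51.4 / 0.082 = 626.83 years; at 2 bands per year that is 626.83 × 2 ≈ 1254 bands.

1254 bands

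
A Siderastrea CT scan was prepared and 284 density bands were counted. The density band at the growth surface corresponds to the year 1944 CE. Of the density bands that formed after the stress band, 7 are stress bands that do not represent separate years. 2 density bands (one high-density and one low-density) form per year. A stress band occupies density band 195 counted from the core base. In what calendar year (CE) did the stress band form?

1903 CE

284 − 195 = 89 density bands lie beyond the stress band toward the growth surface.
Removing the 7 false density bands leaves 89 − 7 = 82 true density bands beyond the stress band.
Dividing by 2 density bands per year: 82 / 2 = 41 years.
Counting back 41 years from 1944 CE places the stress band in 1944 − 41 = 1903 CE.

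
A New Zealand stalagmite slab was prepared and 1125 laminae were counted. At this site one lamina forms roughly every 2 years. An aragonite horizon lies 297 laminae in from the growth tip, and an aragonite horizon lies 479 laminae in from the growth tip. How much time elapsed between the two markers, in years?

479 − 297 = 182 laminae lie between the two events.
182 laminae at 2 years each span 182 × 2 = 364 years.

364 years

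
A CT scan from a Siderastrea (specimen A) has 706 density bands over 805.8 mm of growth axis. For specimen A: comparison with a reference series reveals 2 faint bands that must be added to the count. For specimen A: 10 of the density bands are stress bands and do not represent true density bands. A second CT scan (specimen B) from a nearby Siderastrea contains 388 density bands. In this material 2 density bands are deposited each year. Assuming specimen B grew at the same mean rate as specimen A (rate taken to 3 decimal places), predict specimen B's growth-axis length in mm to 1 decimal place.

Specimen A: true density band count = 706 − 10 + 2 = 698.
Specimen A: with 2 density bands per year, 698 / 2 = 349 years.
A: 805.8 mm over 349 years gives 805.8 / 349 ≈ 2.309 mm/yr.
Specimen B: 388 density bands at 2 per year is 388 / 2 = 194 years. B's length ≈ 2.309 × 194 = 447.9 mm.

447.9 mm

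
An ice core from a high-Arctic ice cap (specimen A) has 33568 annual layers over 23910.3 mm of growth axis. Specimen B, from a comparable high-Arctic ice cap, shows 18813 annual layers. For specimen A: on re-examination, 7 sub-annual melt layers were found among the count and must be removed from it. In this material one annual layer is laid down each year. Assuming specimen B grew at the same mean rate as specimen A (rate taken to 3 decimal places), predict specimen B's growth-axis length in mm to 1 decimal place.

Specimen A: true annual layer count = 33568 − 7 = 33561.
A: 23910.3 mm over 33561 years gives 23910.3 / 33561 ≈ 0.712 mm/yr.
Length of B = 0.712 × 18813 = 13394.9 mm.

13394.9 mm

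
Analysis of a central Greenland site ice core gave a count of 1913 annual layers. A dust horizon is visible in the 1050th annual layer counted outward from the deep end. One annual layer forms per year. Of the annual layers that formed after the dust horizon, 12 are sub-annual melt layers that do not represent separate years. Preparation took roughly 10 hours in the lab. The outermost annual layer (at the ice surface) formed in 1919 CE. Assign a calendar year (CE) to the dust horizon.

1068 CE

The dust horizon sits at annual layer 1050 from the deep end, so 1913 − 1050 = 863 annual layers formed after it.
Removing the 12 false annual layers leaves 863 − 12 = 851 true annual layers beyond the dust horizon.
Counting back 851 years from 1919 CE places the dust horizon in 1919 − 851 = 1068 CE.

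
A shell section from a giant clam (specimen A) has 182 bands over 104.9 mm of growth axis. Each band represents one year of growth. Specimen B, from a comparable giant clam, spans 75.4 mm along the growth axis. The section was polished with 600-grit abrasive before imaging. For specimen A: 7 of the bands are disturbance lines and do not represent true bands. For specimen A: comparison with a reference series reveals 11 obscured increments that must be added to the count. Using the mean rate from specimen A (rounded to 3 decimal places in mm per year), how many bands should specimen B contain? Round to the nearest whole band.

134 bands

Specimen A: adjusted count: 182 − 7 + 11 = 186 bands.
A: 104.9 mm over 186 years gives 104.9 / 186 ≈ 0.564 mm/year.
B spans 75.4 / 0.564 = 133.69 years ≈ 134 bands.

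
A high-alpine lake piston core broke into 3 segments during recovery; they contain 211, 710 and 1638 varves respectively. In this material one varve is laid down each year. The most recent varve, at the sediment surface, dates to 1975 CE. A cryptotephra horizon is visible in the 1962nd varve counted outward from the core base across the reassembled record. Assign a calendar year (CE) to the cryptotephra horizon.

Total varves = 211 + 710 + 1638 = 2559.
The cryptotephra horizon sits at varve 1962 from the core base, so 2559 − 1962 = 597 varves formed after it.
The varve at the sediment surface is 1975 CE, so the cryptotephra horizon dates to 1975 − 597 = 1378 CE.

1378 CE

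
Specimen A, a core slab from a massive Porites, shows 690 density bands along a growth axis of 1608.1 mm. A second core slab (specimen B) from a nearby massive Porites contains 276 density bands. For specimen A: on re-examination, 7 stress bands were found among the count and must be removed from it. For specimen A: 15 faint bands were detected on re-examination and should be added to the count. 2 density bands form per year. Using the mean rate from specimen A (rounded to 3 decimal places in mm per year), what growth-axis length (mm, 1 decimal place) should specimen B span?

Specimen A: correcting the raw count gives 690 − 7 + 15 = 698 true density bands.
Specimen A: 698 density bands at 2 per year is 698 / 2 = 349 years.
A: 1608.1 mm over 349 years gives 1608.1 / 349 ≈ 4.608 mm per year.
Specimen B: 276 density bands at 2 per year is 276 / 2 = 138 years. For B, 4.608 mm/year × 138 years = 635.9 mm.

635.9 mm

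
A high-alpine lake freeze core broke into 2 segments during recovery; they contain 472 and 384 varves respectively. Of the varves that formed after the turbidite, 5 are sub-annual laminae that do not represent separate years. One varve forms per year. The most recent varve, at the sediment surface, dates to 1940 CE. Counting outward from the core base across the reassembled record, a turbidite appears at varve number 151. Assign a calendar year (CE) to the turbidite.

Total varves = 472 + 384 = 856.
Between varve 151 and the sediment surface there are 856 − 151 = 705 varves.
Removing the 5 false varves leaves 705 − 5 = 700 true varves beyond the turbidite.
Counting back 700 years from 1940 CE places the turbidite in 1940 − 700 = 1240 CE.

1240 CE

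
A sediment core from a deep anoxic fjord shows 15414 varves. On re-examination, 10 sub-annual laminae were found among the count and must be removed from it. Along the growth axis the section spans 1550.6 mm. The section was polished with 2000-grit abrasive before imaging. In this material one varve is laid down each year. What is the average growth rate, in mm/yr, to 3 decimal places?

Adjusted count: 15414 − 10 = 15404 varves.
1550.6 mm over 15404 years gives 1550.6 / 15404 ≈ 0.101 mm/yr.

0.101 mm/yr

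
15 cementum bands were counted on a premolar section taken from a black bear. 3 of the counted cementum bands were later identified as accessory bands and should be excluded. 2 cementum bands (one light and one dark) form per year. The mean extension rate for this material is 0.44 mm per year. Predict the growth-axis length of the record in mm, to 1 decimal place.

2.6 mm

Adjusted count: 15 − 3 = 12 cementum bands.
12 cementum bands at 2 per year is 12 / 2 = 6 years.
6 years at 0.44 mm/year gives 0.44 × 6 = 2.6 mm.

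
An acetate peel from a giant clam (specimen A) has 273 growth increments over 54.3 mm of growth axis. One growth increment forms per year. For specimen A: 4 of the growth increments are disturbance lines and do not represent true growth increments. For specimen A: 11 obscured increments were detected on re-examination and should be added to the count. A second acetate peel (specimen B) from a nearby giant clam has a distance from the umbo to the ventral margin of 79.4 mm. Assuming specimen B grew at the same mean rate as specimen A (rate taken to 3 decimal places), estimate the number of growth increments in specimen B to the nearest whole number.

Specimen A: adjusted count: 273 − 4 + 11 = 280 growth increments.
A: Mean rate = 54.3 mm / 280 years ≈ 0.194 mm per year.
Specimen B: 79.4 mm / 0.194 mm per year = 409.28 years ≈ 409 growth increments.

409 growth increments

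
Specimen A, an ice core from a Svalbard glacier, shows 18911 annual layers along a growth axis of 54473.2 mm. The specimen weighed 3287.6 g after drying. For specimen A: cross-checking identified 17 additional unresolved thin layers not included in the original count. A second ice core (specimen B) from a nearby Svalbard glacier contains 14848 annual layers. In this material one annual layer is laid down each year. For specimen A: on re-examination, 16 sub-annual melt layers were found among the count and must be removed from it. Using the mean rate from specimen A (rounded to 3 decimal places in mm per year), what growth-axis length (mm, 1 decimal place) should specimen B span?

42762.2 mm

Specimen A: after corrections the count is 18911 − 16 + 17 = 18912 annual layers.
A: 54473.2 mm over 18912 years gives 54473.2 / 18912 ≈ 2.880 mm/year.
For B, 2.880 mm/year × 14848 years = 42762.2 mm.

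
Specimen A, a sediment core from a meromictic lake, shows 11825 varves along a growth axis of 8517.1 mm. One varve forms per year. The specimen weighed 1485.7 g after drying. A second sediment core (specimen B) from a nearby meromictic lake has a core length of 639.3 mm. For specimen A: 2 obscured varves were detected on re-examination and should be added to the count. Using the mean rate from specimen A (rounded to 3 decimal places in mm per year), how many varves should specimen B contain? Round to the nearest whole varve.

Specimen A: adjusted count: 11825 + 2 = 11827 varves.
A: Mean rate = 8517.1 mm / 11827 years ≈ 0.720 mm/year.
B spans 639.3 / 0.720 = 887.92 years ≈ 888 varves.

888 varves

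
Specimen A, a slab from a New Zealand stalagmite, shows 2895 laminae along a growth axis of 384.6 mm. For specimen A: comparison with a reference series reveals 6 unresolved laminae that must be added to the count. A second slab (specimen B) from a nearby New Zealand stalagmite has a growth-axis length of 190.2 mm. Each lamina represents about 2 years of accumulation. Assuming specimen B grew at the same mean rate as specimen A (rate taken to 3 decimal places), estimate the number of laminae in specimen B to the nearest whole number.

1441 laminae

Specimen A: true lamina count = 2895 + 6 = 2901.
Specimen A: at 2 years per lamina, 2901 × 2 = 5802 years.
A: Extension rate ≈ 384.6 / 5802 = 0.066 mm per year.
Specimen B: 190.2 mm / 0.066 mm per year = 2881.82 years; at 2 years per lamina that is 2881.82 / 2 ≈ 1441 laminae.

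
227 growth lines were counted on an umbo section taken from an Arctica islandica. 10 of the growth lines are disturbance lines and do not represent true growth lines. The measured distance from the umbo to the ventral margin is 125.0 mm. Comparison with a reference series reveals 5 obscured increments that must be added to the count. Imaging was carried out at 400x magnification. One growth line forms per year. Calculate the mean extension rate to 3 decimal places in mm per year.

Adjusted count: 227 − 10 + 5 = 222 growth lines.
Mean rate = 125.0 mm / 222 years ≈ 0.563 mm per year.

0.563 mm per year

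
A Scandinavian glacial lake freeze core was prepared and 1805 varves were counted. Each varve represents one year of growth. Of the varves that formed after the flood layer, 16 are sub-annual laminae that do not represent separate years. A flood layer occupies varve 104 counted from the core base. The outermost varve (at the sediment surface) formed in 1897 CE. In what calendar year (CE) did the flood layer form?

The flood layer sits at varve 104 from the core base, so 1805 − 104 = 1701 varves formed after it.
Excluding 16 false varves: 1701 − 16 = 1685.
Counting back 1685 years from 1897 CE places the flood layer in 1897 − 1685 = 212 CE.

212 CE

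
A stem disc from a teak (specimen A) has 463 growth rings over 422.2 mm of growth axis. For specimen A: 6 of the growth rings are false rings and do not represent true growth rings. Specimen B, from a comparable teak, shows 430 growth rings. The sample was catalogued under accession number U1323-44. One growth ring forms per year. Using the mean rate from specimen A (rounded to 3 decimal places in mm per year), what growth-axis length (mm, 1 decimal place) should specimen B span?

397.3 mm

Specimen A: after corrections the count is 463 − 6 = 457 growth rings.
A: 422.2 mm over 457 years gives 422.2 / 457 ≈ 0.924 mm/yr.
Length of B = 0.924 × 430 = 397.3 mm.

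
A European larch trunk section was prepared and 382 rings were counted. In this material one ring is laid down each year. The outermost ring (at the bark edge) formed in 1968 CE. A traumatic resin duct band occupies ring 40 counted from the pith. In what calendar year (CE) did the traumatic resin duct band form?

1626 CE

Between ring 40 and the bark edge there are 382 − 40 = 342 rings.
1968 − 342 = 1626 CE.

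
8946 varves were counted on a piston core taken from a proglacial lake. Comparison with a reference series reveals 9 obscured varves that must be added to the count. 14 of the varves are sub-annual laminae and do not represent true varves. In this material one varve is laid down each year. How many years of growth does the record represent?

8941 years

True varve count = 8946 − 14 + 9 = 8941.
At one varve per year, that is 8941 years.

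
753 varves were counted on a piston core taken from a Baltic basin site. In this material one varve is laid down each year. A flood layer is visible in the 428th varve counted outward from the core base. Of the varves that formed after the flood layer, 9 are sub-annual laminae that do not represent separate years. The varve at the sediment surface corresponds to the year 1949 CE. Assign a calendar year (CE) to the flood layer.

1633 CE

The flood layer sits at varve 428 from the core base, so 753 − 428 = 325 varves formed after it.
325 − 9 false = 316 true varves after the flood layer.
1949 − 316 = 1633 CE.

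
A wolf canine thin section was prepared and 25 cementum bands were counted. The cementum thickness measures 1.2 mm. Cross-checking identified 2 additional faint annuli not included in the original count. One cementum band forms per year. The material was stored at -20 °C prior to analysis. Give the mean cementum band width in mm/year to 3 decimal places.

0.044 mm/year

Adjusted count: 25 + 2 = 27 cementum bands.
Mean rate = 1.2 mm / 27 years ≈ 0.044 mm/year.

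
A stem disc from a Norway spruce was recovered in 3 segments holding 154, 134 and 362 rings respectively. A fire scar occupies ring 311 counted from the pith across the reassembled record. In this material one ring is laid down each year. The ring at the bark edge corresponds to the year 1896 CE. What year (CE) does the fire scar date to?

1557 CE

Total rings = 154 + 134 + 362 = 650.
The fire scar sits at ring 311 from the pith, so 650 − 311 = 339 rings formed after it.
1896 − 339 = 1557 CE.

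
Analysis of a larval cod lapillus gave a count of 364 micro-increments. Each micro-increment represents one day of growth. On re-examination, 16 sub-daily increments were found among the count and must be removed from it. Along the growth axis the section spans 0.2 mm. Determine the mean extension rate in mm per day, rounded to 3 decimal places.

Correcting the raw count gives 364 − 16 = 348 true micro-increments.
0.2 mm over 348 days gives 0.2 / 348 ≈ 0.001 mm per day.

0.001 mm per day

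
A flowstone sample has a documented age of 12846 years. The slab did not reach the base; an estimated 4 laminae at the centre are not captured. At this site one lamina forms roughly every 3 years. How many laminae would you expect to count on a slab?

4278 laminae

One lamina every 3 years means 12846 / 3 = 4282 laminae.
4282 − 4 missed = 4278 laminae expected in the prepared section.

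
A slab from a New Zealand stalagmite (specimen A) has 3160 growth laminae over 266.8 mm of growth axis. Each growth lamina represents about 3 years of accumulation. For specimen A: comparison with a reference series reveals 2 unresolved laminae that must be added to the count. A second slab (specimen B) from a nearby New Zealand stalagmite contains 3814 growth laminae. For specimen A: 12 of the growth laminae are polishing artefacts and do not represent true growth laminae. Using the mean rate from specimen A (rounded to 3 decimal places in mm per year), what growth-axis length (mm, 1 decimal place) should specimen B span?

Specimen A: after corrections the count is 3160 − 12 + 2 = 3150 growth laminae.
Specimen A: 3150 growth laminae at 3 years each span 3150 × 3 = 9450 years.
A: Mean rate = 266.8 mm / 9450 years ≈ 0.028 mm per year.
Specimen B: at 3 years per growth lamina, 3814 × 3 = 11442 years. B's length ≈ 0.028 × 11442 = 320.4 mm.

320.4 mm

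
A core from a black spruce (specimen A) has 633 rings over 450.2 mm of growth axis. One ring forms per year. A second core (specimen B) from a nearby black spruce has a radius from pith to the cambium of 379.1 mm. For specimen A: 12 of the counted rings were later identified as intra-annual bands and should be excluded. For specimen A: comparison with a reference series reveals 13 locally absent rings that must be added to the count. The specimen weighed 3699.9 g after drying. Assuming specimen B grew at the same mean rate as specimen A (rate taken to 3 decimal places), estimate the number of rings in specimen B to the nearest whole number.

534 rings

Specimen A: after corrections the count is 633 − 12 + 13 = 634 rings.
A: Mean rate = 450.2 mm / 634 years ≈ 0.710 mm/yr.
For B, 379.1 / 0.710 = 533.94 years ≈ 534 rings.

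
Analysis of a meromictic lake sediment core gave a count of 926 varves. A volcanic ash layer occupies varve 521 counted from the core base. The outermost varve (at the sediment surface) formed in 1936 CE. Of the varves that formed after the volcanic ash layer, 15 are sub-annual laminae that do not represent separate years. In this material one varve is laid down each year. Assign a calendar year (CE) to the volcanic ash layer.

The volcanic ash layer sits at varve 521 from the core base, so 926 − 521 = 405 varves formed after it.
Removing the 15 false varves leaves 405 − 15 = 390 true varves beyond the volcanic ash layer.
The varve at the sediment surface is 1936 CE, so the volcanic ash layer dates to 1936 − 390 = 1546 CE.

1546 CE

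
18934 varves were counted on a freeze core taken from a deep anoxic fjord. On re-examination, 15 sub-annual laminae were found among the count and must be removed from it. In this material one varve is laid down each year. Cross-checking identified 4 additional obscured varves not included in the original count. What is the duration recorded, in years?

Correcting the raw count gives 18934 − 15 + 4 = 18923 true varves.
One varve per year makes the duration 18923 years.

18923 years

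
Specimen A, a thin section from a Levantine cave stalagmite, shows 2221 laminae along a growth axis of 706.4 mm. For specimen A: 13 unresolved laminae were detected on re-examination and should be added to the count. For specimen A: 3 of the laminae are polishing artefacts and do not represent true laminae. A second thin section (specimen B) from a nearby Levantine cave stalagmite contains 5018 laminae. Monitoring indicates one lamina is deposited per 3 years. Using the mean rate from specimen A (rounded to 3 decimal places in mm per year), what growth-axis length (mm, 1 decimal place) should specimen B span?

1595.7 mm

Specimen A: adjusted count: 2221 − 3 + 13 = 2231 laminae.
Specimen A: at 3 years per lamina, 2231 × 3 = 6693 years.
A: Mean rate = 706.4 mm / 6693 years ≈ 0.106 mm per year.
Specimen B: 5018 laminae at 3 years each span 5018 × 3 = 15054 years. Length of B = 0.106 × 15054 = 1595.7 mm.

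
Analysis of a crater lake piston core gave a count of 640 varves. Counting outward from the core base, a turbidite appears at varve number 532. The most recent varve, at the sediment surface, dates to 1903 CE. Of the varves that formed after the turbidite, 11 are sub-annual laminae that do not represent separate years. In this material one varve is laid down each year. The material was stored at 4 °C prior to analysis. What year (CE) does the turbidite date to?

1806 CE

640 − 532 = 108 varves lie beyond the turbidite toward the sediment surface.
Removing the 11 false varves leaves 108 − 11 = 97 true varves beyond the turbidite.
1903 − 97 = 1806 CE.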